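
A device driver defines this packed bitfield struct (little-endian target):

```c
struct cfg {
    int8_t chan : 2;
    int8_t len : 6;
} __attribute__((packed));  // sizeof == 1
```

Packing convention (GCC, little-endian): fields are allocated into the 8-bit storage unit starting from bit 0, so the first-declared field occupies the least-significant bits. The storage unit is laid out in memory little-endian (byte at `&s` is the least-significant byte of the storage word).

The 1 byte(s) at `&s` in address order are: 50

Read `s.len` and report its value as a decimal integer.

20

[0]=0x50 (little-endian) → word 0x50
chan:2 @ bit 0 → (0x50>>0)&0x3 = 0x0
len:6 @ bit 2 → (0x50>>2)&0x3f = 0x14  ←
len signed 6b, MSB=0: value = 20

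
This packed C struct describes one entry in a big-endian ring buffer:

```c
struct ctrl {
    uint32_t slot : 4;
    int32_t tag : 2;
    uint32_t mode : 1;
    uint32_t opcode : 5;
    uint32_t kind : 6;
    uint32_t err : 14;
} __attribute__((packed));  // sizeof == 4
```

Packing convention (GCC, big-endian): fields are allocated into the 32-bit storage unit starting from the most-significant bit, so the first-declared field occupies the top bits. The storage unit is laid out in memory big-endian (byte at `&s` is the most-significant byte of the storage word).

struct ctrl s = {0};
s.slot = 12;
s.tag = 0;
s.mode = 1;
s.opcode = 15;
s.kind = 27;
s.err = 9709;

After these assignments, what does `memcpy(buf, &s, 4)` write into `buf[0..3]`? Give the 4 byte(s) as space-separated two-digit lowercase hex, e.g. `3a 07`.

[28+:4] slot=12 & 0xf = 0xc; word=0xc0000000
[26+:2] tag=0 & 0x3 = 0x0; word=0xc0000000
[25+:1] mode=1 & 0x1 = 0x1; word=0xc2000000
[20+:5] opcode=15 & 0x1f = 0xf; word=0xc2f00000
[14+:6] kind=27 & 0x3f = 0x1b; word=0xc2f6c000
[0+:14] err=9709 & 0x3fff = 0x25ed; word=0xc2f6e5ed
word = 0xc2f6e5ed → big-endian bytes:
  [0]=0xc2  [1]=0xf6  [2]=0xe5  [3]=0xed

c2 f6 e5 ed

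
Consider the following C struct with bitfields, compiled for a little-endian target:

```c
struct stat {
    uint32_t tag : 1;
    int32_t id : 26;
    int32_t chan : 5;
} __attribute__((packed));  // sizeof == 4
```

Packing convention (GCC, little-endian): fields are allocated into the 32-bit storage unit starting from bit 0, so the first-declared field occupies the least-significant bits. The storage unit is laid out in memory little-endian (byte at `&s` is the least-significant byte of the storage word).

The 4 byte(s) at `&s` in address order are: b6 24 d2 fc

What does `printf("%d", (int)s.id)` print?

[0]=0xb6 [1]=0x24 [2]=0xd2 [3]=0xfc (little-endian) → word 0xfcd224b6
tag [0+:1] = (word>>0) & 0x1 = 0
id [1+:26] = (word>>1) & 0x3ffffff = 40440411  ←
chan [27+:5] = (word>>27) & 0x1f = 31
id signed 26b, MSB=1: 40440411 - 67108864 = -26668453

-26668453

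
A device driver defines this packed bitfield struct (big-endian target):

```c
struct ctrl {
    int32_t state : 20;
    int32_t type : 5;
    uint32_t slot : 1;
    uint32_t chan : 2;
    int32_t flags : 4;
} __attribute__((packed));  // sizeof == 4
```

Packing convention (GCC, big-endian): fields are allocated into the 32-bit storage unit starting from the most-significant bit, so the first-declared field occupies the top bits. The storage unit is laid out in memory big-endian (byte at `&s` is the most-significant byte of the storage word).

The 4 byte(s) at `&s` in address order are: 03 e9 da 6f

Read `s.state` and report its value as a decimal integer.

16029

[0]=0x03 [1]=0xe9 [2]=0xda [3]=0x6f (big-endian) → word 0x03e9da6f
state:20 @ bit 12 → (0x03e9da6f>>12)&0xfffff = 0x3e9d  ←
type:5 @ bit 7 → (0x03e9da6f>>7)&0x1f = 0x14
slot:1 @ bit 6 → (0x03e9da6f>>6)&0x1 = 0x1
chan:2 @ bit 4 → (0x03e9da6f>>4)&0x3 = 0x2
flags:4 @ bit 0 → (0x03e9da6f>>0)&0xf = 0xf
state signed 20b, MSB=0: value = 16029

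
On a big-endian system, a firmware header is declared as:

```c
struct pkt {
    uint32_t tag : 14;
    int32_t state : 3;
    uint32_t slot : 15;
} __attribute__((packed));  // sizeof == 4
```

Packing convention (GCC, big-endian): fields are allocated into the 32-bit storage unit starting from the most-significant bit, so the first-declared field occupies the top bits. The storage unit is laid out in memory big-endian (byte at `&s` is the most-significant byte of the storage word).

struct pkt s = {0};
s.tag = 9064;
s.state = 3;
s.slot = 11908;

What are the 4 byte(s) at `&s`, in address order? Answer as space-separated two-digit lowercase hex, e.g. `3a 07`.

8d a1 ae 84

[18+:14] tag=9064 & 0x3fff = 0x2368; word=0x8da00000
[15+:3] state=3 & 0x7 = 0x3; word=0x8da18000
[0+:15] slot=11908 & 0x7fff = 0x2e84; word=0x8da1ae84
word = 0x8da1ae84 → big-endian bytes:
  [0]=0x8d  [1]=0xa1  [2]=0xae  [3]=0x84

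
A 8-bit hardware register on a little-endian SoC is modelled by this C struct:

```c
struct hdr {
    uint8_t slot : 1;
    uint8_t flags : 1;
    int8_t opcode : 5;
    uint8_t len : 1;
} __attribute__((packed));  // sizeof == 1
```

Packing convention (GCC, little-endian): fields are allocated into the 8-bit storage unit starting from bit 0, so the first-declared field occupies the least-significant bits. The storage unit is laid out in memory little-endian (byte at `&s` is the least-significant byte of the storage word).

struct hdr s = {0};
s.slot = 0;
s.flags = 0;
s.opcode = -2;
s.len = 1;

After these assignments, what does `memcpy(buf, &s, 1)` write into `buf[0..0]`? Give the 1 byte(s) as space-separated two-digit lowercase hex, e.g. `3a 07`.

f8

[0+:1] slot=0 & 0x1 = 0x0; word=0x00
[1+:1] flags=0 & 0x1 = 0x0; word=0x00
[2+:5] opcode=-2 & 0x1f = 0x1e; word=0x78
[7+:1] len=1 & 0x1 = 0x1; word=0xf8
word = 0xf8 → little-endian bytes:
  [0]=0xf8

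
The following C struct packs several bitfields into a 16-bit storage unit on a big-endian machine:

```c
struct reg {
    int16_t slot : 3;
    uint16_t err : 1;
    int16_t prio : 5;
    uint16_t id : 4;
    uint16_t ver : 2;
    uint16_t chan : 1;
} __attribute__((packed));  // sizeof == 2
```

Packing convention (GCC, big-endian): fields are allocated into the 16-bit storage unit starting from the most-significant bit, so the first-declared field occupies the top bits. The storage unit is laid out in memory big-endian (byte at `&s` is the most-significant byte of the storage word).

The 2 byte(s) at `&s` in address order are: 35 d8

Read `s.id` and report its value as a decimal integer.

11

[0]=0x35 [1]=0xd8 (big-endian) → word 0x35d8
slot:3 @ bit 13 → (0x35d8>>13)&0x7 = 0x1
err:1 @ bit 12 → (0x35d8>>12)&0x1 = 0x1
prio:5 @ bit 7 → (0x35d8>>7)&0x1f = 0xb
id:4 @ bit 3 → (0x35d8>>3)&0xf = 0xb  ←
ver:2 @ bit 1 → (0x35d8>>1)&0x3 = 0x0
chan:1 @ bit 0 → (0x35d8>>0)&0x1 = 0x0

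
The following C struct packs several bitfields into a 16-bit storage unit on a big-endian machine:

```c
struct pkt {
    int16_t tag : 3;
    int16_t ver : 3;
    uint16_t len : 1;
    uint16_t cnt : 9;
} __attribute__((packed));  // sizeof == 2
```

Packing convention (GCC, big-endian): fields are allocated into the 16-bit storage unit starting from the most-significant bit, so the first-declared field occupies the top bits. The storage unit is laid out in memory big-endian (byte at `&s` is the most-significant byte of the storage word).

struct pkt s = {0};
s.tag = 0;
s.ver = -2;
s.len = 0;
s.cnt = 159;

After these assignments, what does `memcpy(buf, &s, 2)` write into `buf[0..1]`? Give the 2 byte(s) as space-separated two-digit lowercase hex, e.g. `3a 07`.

tag (3b) val=0 bits=0x0 at bit 13: 0x0000
ver (3b) val=-2 bits=0x6 at bit 10: 0x1800
len (1b) val=0 bits=0x0 at bit 9: 0x1800
cnt (9b) val=159 bits=0x9f at bit 0: 0x189f
word = 0x189f → big-endian bytes:
  [0]=0x18  [1]=0x9f

18 9f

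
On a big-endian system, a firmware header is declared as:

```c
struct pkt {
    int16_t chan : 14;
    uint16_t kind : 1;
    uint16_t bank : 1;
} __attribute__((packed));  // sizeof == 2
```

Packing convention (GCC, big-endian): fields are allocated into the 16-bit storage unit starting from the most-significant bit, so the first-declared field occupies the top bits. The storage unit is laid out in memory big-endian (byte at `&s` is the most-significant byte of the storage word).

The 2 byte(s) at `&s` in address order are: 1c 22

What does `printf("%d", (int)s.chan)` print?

[0]=0x1c [1]=0x22 (big-endian) → word 0x1c22
chan [2+:14] = (word>>2) & 0x3fff = 1800  ←
kind [1+:1] = (word>>1) & 0x1 = 1
bank [0+:1] = (word>>0) & 0x1 = 0
chan signed 14b, MSB=0: value = 1800

1800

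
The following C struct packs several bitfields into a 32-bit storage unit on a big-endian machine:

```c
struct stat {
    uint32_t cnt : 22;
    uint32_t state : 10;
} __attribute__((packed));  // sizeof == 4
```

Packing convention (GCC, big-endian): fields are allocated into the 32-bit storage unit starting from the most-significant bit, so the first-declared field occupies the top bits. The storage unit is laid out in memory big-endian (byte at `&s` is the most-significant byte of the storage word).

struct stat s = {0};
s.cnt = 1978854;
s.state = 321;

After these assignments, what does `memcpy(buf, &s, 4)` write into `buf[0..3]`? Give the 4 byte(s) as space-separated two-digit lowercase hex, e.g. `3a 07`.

cnt:22 = 1978854 → 0x1e31e6 << 10 → word 0x78c79800
state:10 = 321 → 0x141 << 0 → word 0x78c79941
word = 0x78c79941 → big-endian bytes:
  [0]=0x78  [1]=0xc7  [2]=0x99  [3]=0x41

78 c7 99 41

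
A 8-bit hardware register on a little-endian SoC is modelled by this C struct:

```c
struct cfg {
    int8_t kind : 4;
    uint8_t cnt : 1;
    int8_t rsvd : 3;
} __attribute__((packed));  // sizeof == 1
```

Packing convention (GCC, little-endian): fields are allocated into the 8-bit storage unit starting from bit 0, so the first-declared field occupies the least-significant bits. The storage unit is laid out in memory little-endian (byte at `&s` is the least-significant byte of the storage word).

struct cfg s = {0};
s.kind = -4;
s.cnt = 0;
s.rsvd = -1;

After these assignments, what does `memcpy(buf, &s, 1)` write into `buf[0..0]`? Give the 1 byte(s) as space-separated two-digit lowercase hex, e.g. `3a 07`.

ec

kind (4b) val=-4 bits=0xc at bit 0: 0x0c
cnt (1b) val=0 bits=0x0 at bit 4: 0x0c
rsvd (3b) val=-1 bits=0x7 at bit 5: 0xec
word = 0xec → little-endian bytes:
  [0]=0xec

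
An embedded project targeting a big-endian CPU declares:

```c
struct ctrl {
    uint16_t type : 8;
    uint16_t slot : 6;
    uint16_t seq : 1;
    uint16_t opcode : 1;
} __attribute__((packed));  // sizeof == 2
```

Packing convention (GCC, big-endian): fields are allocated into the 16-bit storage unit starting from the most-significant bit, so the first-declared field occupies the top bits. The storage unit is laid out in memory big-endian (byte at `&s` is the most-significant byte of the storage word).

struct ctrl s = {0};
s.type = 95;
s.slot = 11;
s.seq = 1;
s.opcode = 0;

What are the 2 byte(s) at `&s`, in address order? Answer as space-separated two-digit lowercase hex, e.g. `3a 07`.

[8+:8] type=95 & 0xff = 0x5f; word=0x5f00
[2+:6] slot=11 & 0x3f = 0xb; word=0x5f2c
[1+:1] seq=1 & 0x1 = 0x1; word=0x5f2e
[0+:1] opcode=0 & 0x1 = 0x0; word=0x5f2e
word = 0x5f2e → big-endian bytes:
  [0]=0x5f  [1]=0x2e

5f 2e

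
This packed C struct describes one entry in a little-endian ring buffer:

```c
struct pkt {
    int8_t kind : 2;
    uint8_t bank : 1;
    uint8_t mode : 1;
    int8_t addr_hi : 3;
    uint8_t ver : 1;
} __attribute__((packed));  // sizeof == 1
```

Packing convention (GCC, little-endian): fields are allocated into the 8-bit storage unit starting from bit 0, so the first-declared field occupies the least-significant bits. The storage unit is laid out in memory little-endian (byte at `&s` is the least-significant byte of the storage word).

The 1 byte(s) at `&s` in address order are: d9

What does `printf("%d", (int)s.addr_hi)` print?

[0]=0xd9 (little-endian) → word 0xd9
kind:2 @ bit 0 → (0xd9>>0)&0x3 = 0x1
bank:1 @ bit 2 → (0xd9>>2)&0x1 = 0x0
mode:1 @ bit 3 → (0xd9>>3)&0x1 = 0x1
addr_hi:3 @ bit 4 → (0xd9>>4)&0x7 = 0x5  ←
ver:1 @ bit 7 → (0xd9>>7)&0x1 = 0x1
addr_hi signed 3b, MSB=1: 5 - 8 = -3

-3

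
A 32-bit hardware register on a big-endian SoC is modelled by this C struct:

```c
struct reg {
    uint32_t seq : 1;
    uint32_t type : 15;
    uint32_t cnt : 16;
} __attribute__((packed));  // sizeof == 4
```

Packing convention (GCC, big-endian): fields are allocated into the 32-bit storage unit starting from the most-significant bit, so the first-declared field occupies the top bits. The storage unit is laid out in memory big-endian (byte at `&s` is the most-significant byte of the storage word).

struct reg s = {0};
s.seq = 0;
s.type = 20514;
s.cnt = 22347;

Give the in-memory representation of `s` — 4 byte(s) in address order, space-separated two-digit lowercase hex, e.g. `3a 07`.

50 22 57 4b

seq:1 = 0 → 0x0 << 31 → word 0x00000000
type:15 = 20514 → 0x5022 << 16 → word 0x50220000
cnt:16 = 22347 → 0x574b << 0 → word 0x5022574b
word = 0x5022574b → big-endian bytes:
  [0]=0x50  [1]=0x22  [2]=0x57  [3]=0x4b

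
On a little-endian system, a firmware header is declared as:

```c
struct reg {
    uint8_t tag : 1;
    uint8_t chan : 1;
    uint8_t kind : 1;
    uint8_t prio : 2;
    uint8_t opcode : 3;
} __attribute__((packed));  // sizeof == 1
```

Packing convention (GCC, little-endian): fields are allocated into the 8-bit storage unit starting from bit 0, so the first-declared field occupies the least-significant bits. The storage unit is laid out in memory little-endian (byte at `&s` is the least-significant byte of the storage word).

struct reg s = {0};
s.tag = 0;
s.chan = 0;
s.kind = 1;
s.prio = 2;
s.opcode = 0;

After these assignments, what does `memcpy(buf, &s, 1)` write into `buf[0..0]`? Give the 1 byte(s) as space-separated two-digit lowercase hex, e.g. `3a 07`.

14

tag:1 = 0 → 0x0 << 0 → word 0x00
chan:1 = 0 → 0x0 << 1 → word 0x00
kind:1 = 1 → 0x1 << 2 → word 0x04
prio:2 = 2 → 0x2 << 3 → word 0x14
opcode:3 = 0 → 0x0 << 5 → word 0x14
word = 0x14 → little-endian bytes:
  [0]=0x14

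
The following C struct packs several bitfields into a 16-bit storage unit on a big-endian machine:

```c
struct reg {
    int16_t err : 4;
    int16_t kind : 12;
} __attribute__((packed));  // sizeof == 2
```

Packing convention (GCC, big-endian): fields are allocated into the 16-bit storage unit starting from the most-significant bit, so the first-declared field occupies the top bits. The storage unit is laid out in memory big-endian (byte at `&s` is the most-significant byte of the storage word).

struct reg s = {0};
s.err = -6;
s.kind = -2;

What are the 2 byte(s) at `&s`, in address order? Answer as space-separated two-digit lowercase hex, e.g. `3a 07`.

af fe

err:4 = -6 → 0xa << 12 → word 0xa000
kind:12 = -2 → 0xffe << 0 → word 0xaffe
word = 0xaffe → big-endian bytes:
  [0]=0xaf  [1]=0xfe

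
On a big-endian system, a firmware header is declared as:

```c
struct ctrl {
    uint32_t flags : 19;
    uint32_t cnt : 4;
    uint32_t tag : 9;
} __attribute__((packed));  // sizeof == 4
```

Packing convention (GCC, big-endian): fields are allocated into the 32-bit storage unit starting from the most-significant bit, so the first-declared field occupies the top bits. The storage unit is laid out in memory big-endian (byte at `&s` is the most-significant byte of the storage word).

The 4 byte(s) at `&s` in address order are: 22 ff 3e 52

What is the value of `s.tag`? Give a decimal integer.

82

[0]=0x22 [1]=0xff [2]=0x3e [3]=0x52 (big-endian) → word 0x22ff3e52
flags [13+:19] = (word>>13) & 0x7ffff = 71673
cnt [9+:4] = (word>>9) & 0xf = 15
tag [0+:9] = (word>>0) & 0x1ff = 82  ←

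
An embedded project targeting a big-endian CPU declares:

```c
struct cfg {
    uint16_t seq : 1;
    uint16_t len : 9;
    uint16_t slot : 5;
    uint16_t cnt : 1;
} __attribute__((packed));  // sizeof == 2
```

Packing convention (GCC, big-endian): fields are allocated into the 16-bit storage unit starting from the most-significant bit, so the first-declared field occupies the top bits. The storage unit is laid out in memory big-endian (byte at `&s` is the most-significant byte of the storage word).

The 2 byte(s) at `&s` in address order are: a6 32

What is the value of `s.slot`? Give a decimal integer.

[0]=0xa6 [1]=0x32 (big-endian) → word 0xa632
seq [15+:1] = (word>>15) & 0x1 = 1
len [6+:9] = (word>>6) & 0x1ff = 152
slot [1+:5] = (word>>1) & 0x1f = 25  ←
cnt [0+:1] = (word>>0) & 0x1 = 0

25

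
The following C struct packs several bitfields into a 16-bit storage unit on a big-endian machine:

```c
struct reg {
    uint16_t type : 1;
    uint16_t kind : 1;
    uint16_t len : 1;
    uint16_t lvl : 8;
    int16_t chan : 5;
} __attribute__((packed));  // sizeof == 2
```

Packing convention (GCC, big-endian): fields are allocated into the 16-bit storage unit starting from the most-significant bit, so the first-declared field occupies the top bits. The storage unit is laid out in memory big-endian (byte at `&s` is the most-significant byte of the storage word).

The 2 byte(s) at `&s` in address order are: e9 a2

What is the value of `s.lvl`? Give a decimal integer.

77

[0]=0xe9 [1]=0xa2 (big-endian) → word 0xe9a2
type:1 @ bit 15 → (0xe9a2>>15)&0x1 = 0x1
kind:1 @ bit 14 → (0xe9a2>>14)&0x1 = 0x1
len:1 @ bit 13 → (0xe9a2>>13)&0x1 = 0x1
lvl:8 @ bit 5 → (0xe9a2>>5)&0xff = 0x4d  ←
chan:5 @ bit 0 → (0xe9a2>>0)&0x1f = 0x2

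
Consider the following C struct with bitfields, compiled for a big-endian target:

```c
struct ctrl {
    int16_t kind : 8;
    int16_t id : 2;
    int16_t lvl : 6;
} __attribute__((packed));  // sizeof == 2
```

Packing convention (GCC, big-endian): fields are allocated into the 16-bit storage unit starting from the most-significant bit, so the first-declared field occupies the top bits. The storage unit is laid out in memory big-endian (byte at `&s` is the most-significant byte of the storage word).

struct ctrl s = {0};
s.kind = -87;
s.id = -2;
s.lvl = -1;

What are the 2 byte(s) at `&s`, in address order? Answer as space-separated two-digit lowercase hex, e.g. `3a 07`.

a9 bf

kind (8b) val=-87 bits=0xa9 at bit 8: 0xa900
id (2b) val=-2 bits=0x2 at bit 6: 0xa980
lvl (6b) val=-1 bits=0x3f at bit 0: 0xa9bf
word = 0xa9bf → big-endian bytes:
  [0]=0xa9  [1]=0xbf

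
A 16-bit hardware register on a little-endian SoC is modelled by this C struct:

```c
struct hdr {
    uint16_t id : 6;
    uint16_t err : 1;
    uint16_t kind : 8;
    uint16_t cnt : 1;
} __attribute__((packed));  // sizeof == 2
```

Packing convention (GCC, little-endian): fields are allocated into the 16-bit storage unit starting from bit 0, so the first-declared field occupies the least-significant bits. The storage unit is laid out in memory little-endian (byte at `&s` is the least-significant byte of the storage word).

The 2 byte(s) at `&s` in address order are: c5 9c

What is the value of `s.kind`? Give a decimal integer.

57

[0]=0xc5 [1]=0x9c (little-endian) → word 0x9cc5
id [0+:6] = (word>>0) & 0x3f = 5
err [6+:1] = (word>>6) & 0x1 = 1
kind [7+:8] = (word>>7) & 0xff = 57  ←
cnt [15+:1] = (word>>15) & 0x1 = 1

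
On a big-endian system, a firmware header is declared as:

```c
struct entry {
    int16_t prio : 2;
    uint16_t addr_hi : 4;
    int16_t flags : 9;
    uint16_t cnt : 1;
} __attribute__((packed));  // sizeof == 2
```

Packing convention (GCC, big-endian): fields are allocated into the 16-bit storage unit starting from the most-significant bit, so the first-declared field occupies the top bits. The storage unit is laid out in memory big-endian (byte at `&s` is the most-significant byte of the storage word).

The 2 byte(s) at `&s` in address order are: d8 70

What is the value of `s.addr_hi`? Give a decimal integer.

6

[0]=0xd8 [1]=0x70 (big-endian) → word 0xd870
prio [14+:2] = (word>>14) & 0x3 = 3
addr_hi [10+:4] = (word>>10) & 0xf = 6  ←
flags [1+:9] = (word>>1) & 0x1ff = 56
cnt [0+:1] = (word>>0) & 0x1 = 0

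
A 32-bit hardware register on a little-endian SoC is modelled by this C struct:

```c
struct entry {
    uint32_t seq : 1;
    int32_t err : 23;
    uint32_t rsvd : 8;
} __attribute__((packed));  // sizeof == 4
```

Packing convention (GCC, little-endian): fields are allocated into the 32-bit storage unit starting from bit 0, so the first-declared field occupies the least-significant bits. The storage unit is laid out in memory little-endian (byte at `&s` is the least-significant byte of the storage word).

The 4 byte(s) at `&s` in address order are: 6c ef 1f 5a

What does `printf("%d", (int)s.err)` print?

1046454

[0]=0x6c [1]=0xef [2]=0x1f [3]=0x5a (little-endian) → word 0x5a1fef6c
seq:1 @ bit 0 → (0x5a1fef6c>>0)&0x1 = 0x0
err:23 @ bit 1 → (0x5a1fef6c>>1)&0x7fffff = 0xff7b6  ←
rsvd:8 @ bit 24 → (0x5a1fef6c>>24)&0xff = 0x5a
err signed 23b, MSB=0: value = 1046454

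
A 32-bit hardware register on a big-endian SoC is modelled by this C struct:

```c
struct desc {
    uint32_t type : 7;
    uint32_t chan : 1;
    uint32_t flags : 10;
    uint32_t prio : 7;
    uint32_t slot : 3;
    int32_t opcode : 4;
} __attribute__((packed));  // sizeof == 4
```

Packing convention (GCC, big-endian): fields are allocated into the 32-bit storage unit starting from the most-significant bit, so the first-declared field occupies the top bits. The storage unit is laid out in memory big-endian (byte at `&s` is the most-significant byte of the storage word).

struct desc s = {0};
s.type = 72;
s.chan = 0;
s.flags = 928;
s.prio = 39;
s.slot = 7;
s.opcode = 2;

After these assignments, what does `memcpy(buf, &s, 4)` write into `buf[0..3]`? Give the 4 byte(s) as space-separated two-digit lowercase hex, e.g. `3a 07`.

90 e8 13 f2

type:7 = 72 → 0x48 << 25 → word 0x90000000
chan:1 = 0 → 0x0 << 24 → word 0x90000000
flags:10 = 928 → 0x3a0 << 14 → word 0x90e80000
prio:7 = 39 → 0x27 << 7 → word 0x90e81380
slot:3 = 7 → 0x7 << 4 → word 0x90e813f0
opcode:4 = 2 → 0x2 << 0 → word 0x90e813f2
word = 0x90e813f2 → big-endian bytes:
  [0]=0x90  [1]=0xe8  [2]=0x13  [3]=0xf2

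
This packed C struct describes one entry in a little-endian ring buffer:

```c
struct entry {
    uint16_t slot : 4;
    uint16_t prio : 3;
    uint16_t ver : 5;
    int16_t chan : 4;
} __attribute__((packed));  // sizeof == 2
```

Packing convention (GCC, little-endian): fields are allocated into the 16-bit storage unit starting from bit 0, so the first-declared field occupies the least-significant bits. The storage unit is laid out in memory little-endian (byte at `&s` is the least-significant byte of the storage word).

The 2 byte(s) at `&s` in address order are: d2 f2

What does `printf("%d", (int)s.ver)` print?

[0]=0xd2 [1]=0xf2 (little-endian) → word 0xf2d2
slot:4 @ bit 0 → (0xf2d2>>0)&0xf = 0x2
prio:3 @ bit 4 → (0xf2d2>>4)&0x7 = 0x5
ver:5 @ bit 7 → (0xf2d2>>7)&0x1f = 0x5  ←
chan:4 @ bit 12 → (0xf2d2>>12)&0xf = 0xf

5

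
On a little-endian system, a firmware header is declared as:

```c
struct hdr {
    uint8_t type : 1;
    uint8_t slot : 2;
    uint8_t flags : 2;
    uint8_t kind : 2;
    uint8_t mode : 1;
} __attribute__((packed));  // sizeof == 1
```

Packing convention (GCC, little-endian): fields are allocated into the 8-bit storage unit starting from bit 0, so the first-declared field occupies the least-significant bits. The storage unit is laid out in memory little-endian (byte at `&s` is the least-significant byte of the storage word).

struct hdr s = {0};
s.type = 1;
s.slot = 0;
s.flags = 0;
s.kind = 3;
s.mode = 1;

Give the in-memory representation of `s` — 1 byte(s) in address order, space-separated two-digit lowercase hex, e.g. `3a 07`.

type:1 = 1 → 0x1 << 0 → word 0x01
slot:2 = 0 → 0x0 << 1 → word 0x01
flags:2 = 0 → 0x0 << 3 → word 0x01
kind:2 = 3 → 0x3 << 5 → word 0x61
mode:1 = 1 → 0x1 << 7 → word 0xe1
word = 0xe1 → little-endian bytes:
  [0]=0xe1

e1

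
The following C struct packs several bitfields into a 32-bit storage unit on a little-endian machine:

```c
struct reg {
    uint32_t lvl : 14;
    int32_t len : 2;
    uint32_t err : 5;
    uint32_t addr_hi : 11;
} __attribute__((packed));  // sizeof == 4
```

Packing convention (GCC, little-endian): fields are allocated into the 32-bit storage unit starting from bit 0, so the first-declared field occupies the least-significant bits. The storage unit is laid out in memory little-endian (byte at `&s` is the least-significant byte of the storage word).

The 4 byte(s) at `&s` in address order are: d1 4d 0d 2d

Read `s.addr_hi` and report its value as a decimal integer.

360

[0]=0xd1 [1]=0x4d [2]=0x0d [3]=0x2d (little-endian) → word 0x2d0d4dd1
lvl:14 @ bit 0 → (0x2d0d4dd1>>0)&0x3fff = 0xdd1
len:2 @ bit 14 → (0x2d0d4dd1>>14)&0x3 = 0x1
err:5 @ bit 16 → (0x2d0d4dd1>>16)&0x1f = 0xd
addr_hi:11 @ bit 21 → (0x2d0d4dd1>>21)&0x7ff = 0x168  ←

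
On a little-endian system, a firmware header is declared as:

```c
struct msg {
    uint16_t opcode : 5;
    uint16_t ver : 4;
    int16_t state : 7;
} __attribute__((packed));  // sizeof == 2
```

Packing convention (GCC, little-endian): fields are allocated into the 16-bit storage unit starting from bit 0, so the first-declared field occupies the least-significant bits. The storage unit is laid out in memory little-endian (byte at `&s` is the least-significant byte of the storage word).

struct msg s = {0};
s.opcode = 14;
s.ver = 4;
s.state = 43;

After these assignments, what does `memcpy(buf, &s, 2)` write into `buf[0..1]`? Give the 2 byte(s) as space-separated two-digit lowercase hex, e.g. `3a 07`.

opcode (5b) val=14 bits=0xe at bit 0: 0x000e
ver (4b) val=4 bits=0x4 at bit 5: 0x008e
state (7b) val=43 bits=0x2b at bit 9: 0x568e
word = 0x568e → little-endian bytes:
  [0]=0x8e  [1]=0x56

8e 56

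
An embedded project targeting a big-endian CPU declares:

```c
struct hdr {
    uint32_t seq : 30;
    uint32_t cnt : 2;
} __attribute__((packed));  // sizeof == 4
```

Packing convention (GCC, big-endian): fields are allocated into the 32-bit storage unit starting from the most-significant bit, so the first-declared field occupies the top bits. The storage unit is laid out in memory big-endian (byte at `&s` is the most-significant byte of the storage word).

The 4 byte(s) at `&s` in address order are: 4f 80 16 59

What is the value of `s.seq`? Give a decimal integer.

333448598

[0]=0x4f [1]=0x80 [2]=0x16 [3]=0x59 (big-endian) → word 0x4f801659
seq [2+:30] = (word>>2) & 0x3fffffff = 333448598  ←
cnt [0+:2] = (word>>0) & 0x3 = 1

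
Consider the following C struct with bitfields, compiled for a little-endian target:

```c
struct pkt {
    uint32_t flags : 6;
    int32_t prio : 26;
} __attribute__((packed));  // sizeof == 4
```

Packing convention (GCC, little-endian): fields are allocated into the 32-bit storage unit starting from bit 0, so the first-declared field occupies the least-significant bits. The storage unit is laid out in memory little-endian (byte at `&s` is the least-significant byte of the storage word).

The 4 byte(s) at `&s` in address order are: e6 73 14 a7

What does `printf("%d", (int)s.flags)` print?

[0]=0xe6 [1]=0x73 [2]=0x14 [3]=0xa7 (little-endian) → word 0xa71473e6
flags:6 @ bit 0 → (0xa71473e6>>0)&0x3f = 0x26  ←
prio:26 @ bit 6 → (0xa71473e6>>6)&0x3ffffff = 0x29c51cf

38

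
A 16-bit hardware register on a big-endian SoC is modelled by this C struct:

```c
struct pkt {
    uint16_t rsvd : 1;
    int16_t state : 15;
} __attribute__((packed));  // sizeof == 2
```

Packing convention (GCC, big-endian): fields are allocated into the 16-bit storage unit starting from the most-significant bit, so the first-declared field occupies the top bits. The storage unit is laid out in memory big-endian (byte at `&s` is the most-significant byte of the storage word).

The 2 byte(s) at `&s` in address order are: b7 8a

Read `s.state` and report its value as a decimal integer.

[0]=0xb7 [1]=0x8a (big-endian) → word 0xb78a
rsvd [15+:1] = (word>>15) & 0x1 = 1
state [0+:15] = (word>>0) & 0x7fff = 14218  ←
state signed 15b, MSB=0: value = 14218

14218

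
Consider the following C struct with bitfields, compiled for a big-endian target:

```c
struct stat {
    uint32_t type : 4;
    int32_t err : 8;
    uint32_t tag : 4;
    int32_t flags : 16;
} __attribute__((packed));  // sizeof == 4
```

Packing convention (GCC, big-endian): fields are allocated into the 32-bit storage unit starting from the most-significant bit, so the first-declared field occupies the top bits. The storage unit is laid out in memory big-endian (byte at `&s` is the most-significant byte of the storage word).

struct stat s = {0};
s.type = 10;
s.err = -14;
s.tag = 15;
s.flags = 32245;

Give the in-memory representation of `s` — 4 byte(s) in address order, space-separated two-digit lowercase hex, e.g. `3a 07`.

af 2f 7d f5

type:4 = 10 → 0xa << 28 → word 0xa0000000
err:8 = -14 → 0xf2 << 20 → word 0xaf200000
tag:4 = 15 → 0xf << 16 → word 0xaf2f0000
flags:16 = 32245 → 0x7df5 << 0 → word 0xaf2f7df5
word = 0xaf2f7df5 → big-endian bytes:
  [0]=0xaf  [1]=0x2f  [2]=0x7d  [3]=0xf5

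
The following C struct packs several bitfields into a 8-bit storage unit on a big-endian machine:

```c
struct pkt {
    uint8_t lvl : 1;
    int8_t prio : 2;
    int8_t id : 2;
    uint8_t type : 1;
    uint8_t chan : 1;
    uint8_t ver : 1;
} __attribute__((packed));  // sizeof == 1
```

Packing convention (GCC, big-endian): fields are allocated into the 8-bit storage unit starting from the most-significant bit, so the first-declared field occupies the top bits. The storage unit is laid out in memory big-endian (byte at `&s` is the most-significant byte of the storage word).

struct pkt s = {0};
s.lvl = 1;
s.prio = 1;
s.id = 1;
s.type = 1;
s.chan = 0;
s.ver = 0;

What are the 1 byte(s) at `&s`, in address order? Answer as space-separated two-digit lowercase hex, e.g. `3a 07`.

lvl (1b) val=1 bits=0x1 at bit 7: 0x80
prio (2b) val=1 bits=0x1 at bit 5: 0xa0
id (2b) val=1 bits=0x1 at bit 3: 0xa8
type (1b) val=1 bits=0x1 at bit 2: 0xac
chan (1b) val=0 bits=0x0 at bit 1: 0xac
ver (1b) val=0 bits=0x0 at bit 0: 0xac
word = 0xac → big-endian bytes:
  [0]=0xac

ac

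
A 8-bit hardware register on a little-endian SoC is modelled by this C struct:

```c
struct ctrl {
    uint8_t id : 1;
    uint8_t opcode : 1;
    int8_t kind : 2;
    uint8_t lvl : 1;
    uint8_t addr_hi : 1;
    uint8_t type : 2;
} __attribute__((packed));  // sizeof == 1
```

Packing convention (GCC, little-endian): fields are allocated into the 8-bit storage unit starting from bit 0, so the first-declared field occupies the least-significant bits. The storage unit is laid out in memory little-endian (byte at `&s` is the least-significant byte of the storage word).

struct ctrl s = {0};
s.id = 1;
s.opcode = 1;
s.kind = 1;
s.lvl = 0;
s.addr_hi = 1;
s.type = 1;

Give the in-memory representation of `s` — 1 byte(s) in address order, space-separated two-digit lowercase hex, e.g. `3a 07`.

id:1 = 1 → 0x1 << 0 → word 0x01
opcode:1 = 1 → 0x1 << 1 → word 0x03
kind:2 = 1 → 0x1 << 2 → word 0x07
lvl:1 = 0 → 0x0 << 4 → word 0x07
addr_hi:1 = 1 → 0x1 << 5 → word 0x27
type:2 = 1 → 0x1 << 6 → word 0x67
word = 0x67 → little-endian bytes:
  [0]=0x67

67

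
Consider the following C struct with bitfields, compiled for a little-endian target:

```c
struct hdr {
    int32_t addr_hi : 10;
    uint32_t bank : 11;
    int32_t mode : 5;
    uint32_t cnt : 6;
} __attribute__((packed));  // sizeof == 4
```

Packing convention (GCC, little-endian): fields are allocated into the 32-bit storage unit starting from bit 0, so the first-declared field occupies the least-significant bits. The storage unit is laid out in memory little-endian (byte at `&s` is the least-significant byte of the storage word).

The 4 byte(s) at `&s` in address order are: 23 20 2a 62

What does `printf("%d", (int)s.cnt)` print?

[0]=0x23 [1]=0x20 [2]=0x2a [3]=0x62 (little-endian) → word 0x622a2023
addr_hi [0+:10] = (word>>0) & 0x3ff = 35
bank [10+:11] = (word>>10) & 0x7ff = 648
mode [21+:5] = (word>>21) & 0x1f = 17
cnt [26+:6] = (word>>26) & 0x3f = 24  ←

24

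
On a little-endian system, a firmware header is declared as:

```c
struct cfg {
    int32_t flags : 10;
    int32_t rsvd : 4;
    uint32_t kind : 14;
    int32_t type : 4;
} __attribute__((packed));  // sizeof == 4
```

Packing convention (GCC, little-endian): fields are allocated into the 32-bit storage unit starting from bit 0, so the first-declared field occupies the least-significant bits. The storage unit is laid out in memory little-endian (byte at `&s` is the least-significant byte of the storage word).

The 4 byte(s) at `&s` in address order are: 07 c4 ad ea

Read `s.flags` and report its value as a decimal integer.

7

[0]=0x07 [1]=0xc4 [2]=0xad [3]=0xea (little-endian) → word 0xeaadc407
flags [0+:10] = (word>>0) & 0x3ff = 7  ←
rsvd [10+:4] = (word>>10) & 0xf = 1
kind [14+:14] = (word>>14) & 0x3fff = 10935
type [28+:4] = (word>>28) & 0xf = 14
flags signed 10b, MSB=0: value = 7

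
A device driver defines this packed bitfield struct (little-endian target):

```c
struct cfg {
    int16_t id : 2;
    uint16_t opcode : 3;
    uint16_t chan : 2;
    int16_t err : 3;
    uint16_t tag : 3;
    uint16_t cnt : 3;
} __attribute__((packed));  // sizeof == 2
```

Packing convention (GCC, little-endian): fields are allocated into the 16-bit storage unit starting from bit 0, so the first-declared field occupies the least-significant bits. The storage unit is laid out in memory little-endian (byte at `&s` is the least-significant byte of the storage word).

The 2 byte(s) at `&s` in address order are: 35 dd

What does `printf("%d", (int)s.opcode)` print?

5

[0]=0x35 [1]=0xdd (little-endian) → word 0xdd35
id:2 @ bit 0 → (0xdd35>>0)&0x3 = 0x1
opcode:3 @ bit 2 → (0xdd35>>2)&0x7 = 0x5  ←
chan:2 @ bit 5 → (0xdd35>>5)&0x3 = 0x1
err:3 @ bit 7 → (0xdd35>>7)&0x7 = 0x2
tag:3 @ bit 10 → (0xdd35>>10)&0x7 = 0x7
cnt:3 @ bit 13 → (0xdd35>>13)&0x7 = 0x6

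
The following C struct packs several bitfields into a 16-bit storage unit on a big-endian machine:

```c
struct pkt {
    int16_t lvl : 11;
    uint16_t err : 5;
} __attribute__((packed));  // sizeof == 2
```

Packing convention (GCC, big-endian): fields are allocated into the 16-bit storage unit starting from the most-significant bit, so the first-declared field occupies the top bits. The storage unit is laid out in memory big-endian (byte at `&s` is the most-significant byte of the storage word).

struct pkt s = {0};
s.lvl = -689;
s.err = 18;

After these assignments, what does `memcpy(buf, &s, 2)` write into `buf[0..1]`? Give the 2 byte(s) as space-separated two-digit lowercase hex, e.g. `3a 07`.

a9 f2

lvl:11 = -689 → 0x54f << 5 → word 0xa9e0
err:5 = 18 → 0x12 << 0 → word 0xa9f2
word = 0xa9f2 → big-endian bytes:
  [0]=0xa9  [1]=0xf2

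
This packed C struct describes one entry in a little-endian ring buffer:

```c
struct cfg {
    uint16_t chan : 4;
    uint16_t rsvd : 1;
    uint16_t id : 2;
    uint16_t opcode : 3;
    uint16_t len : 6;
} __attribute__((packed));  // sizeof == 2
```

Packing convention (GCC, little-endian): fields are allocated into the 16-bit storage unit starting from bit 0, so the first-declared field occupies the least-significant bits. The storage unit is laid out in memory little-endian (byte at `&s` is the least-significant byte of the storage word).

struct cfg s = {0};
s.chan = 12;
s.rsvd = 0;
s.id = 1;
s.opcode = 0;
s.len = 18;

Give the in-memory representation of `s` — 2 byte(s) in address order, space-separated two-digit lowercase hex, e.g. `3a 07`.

chan:4 = 12 → 0xc << 0 → word 0x000c
rsvd:1 = 0 → 0x0 << 4 → word 0x000c
id:2 = 1 → 0x1 << 5 → word 0x002c
opcode:3 = 0 → 0x0 << 7 → word 0x002c
len:6 = 18 → 0x12 << 10 → word 0x482c
word = 0x482c → little-endian bytes:
  [0]=0x2c  [1]=0x48

2c 48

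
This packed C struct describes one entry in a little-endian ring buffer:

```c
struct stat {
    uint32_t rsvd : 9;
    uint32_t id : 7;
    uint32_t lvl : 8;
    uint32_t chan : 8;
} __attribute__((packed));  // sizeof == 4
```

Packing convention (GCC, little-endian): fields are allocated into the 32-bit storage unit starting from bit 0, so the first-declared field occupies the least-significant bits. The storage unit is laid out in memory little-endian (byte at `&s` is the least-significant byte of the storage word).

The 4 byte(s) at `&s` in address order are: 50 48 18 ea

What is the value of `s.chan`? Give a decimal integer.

234

[0]=0x50 [1]=0x48 [2]=0x18 [3]=0xea (little-endian) → word 0xea184850
rsvd [0+:9] = (word>>0) & 0x1ff = 80
id [9+:7] = (word>>9) & 0x7f = 36
lvl [16+:8] = (word>>16) & 0xff = 24
chan [24+:8] = (word>>24) & 0xff = 234  ←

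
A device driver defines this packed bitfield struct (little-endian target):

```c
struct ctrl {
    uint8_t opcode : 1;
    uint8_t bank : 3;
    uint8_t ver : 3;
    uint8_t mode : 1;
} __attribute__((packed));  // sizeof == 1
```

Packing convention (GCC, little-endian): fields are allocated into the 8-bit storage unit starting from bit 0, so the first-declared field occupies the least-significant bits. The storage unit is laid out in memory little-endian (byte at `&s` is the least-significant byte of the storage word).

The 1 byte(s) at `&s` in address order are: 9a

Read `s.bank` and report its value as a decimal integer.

5

[0]=0x9a (little-endian) → word 0x9a
opcode:1 @ bit 0 → (0x9a>>0)&0x1 = 0x0
bank:3 @ bit 1 → (0x9a>>1)&0x7 = 0x5  ←
ver:3 @ bit 4 → (0x9a>>4)&0x7 = 0x1
mode:1 @ bit 7 → (0x9a>>7)&0x1 = 0x1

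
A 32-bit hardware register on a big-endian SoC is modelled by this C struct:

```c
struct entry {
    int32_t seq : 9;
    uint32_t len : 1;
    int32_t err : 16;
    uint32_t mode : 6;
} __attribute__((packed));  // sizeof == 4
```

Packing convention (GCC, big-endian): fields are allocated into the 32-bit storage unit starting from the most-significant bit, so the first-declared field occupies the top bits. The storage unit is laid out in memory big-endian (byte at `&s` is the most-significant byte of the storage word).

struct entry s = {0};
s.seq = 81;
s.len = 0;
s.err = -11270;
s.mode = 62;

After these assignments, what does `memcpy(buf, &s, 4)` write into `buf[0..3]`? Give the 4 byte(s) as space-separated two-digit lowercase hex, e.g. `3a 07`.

28 b4 fe be

seq (9b) val=81 bits=0x51 at bit 23: 0x28800000
len (1b) val=0 bits=0x0 at bit 22: 0x28800000
err (16b) val=-11270 bits=0xd3fa at bit 6: 0x28b4fe80
mode (6b) val=62 bits=0x3e at bit 0: 0x28b4febe
word = 0x28b4febe → big-endian bytes:
  [0]=0x28  [1]=0xb4  [2]=0xfe  [3]=0xbe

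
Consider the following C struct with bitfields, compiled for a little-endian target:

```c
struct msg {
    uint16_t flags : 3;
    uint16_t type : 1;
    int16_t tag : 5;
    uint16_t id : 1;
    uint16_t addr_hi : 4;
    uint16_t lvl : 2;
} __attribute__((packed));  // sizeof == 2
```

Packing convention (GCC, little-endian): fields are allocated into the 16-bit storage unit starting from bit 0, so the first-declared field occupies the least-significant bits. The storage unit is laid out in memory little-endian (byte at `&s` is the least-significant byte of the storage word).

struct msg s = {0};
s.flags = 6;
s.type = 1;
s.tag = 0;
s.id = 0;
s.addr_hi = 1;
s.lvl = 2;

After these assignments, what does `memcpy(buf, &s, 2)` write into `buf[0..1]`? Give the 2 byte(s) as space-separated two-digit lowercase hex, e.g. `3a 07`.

flags:3 = 6 → 0x6 << 0 → word 0x0006
type:1 = 1 → 0x1 << 3 → word 0x000e
tag:5 = 0 → 0x0 << 4 → word 0x000e
id:1 = 0 → 0x0 << 9 → word 0x000e
addr_hi:4 = 1 → 0x1 << 10 → word 0x040e
lvl:2 = 2 → 0x2 << 14 → word 0x840e
word = 0x840e → little-endian bytes:
  [0]=0x0e  [1]=0x84

0e 84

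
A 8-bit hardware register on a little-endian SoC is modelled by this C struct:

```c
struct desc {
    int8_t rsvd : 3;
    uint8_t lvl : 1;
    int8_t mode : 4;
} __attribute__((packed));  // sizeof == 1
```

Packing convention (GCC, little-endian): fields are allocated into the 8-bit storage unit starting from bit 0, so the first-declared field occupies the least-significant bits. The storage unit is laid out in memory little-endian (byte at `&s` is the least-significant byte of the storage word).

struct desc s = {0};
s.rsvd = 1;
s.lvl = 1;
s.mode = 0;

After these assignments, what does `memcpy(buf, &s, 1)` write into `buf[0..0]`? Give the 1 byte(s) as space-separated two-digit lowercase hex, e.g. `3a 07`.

rsvd (3b) val=1 bits=0x1 at bit 0: 0x01
lvl (1b) val=1 bits=0x1 at bit 3: 0x09
mode (4b) val=0 bits=0x0 at bit 4: 0x09
word = 0x09 → little-endian bytes:
  [0]=0x09

09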